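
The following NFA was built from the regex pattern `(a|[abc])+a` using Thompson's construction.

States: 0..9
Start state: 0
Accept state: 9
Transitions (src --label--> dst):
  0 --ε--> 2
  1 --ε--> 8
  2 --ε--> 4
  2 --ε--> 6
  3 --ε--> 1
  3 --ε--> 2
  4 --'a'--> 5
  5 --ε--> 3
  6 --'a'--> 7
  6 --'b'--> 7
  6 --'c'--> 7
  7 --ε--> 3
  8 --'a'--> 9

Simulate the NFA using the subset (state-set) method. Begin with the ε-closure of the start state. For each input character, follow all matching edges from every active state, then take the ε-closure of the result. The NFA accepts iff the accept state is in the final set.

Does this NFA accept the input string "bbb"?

Answer: REJECT

Steps:
start: ε-closure({0}) = {0,2,4,6}
'b' @ 1: {1,2,3,4,6,7,8}
'b' @ 2: {1,2,3,4,6,7,8}
'b' @ 3: {1,2,3,4,6,7,8}
end set {1,2,3,4,6,7,8} — state 9 not in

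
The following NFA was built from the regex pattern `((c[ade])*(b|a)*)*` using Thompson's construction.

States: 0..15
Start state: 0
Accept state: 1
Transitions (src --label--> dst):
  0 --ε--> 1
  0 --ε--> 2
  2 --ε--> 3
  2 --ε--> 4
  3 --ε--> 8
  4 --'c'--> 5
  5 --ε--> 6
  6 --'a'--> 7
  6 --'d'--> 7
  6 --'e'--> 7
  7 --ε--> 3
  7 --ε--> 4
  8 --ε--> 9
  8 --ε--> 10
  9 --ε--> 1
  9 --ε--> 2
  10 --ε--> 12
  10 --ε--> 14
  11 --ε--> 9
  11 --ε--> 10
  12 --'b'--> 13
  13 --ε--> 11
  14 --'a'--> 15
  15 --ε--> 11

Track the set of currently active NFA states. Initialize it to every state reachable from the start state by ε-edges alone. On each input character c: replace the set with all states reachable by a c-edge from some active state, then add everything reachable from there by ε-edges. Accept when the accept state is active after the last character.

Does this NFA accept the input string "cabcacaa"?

Answer: ACCEPT

Steps:
start: ε-closure({0}) = {0,1,2,3,4,8,9,10,12,14}
'c' @ 1: {5,6}
'a' @ 2: {1,2,3,4,7,8,9,10,12,14}  (accept∈set)
'b' @ 3: {1,2,3,4,8,9,10,11,12,13,14}  (accept∈set)
'c' @ 4: {5,6}
'a' @ 5: {1,2,3,4,7,8,9,10,12,14}  (accept∈set)
'c' @ 6: {5,6}
'a' @ 7: {1,2,3,4,7,8,9,10,12,14}  (accept∈set)
'a' @ 8: {1,2,3,4,8,9,10,11,12,14,15}  (accept∈set)
after full input: {1,2,3,4,8,9,10,11,12,14,15}  (accept=1 in)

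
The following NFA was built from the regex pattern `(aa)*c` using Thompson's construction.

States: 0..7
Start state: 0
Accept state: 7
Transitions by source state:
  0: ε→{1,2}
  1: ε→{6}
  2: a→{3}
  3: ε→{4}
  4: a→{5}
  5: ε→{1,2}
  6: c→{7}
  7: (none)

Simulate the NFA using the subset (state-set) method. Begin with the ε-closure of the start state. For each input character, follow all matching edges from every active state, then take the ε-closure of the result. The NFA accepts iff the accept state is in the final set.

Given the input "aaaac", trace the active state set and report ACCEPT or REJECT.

Answer: ACCEPT

Derivation:
start: ε-closure({0}) = {0,1,2,6}
'a' @ 1: {3,4}
'a' @ 2: {1,2,5,6}
'a' @ 3: {3,4}
'a' @ 4: {1,2,5,6}
'c' @ 5: {7}  (accept∈set)
after full input: {7}  (accept=7 in)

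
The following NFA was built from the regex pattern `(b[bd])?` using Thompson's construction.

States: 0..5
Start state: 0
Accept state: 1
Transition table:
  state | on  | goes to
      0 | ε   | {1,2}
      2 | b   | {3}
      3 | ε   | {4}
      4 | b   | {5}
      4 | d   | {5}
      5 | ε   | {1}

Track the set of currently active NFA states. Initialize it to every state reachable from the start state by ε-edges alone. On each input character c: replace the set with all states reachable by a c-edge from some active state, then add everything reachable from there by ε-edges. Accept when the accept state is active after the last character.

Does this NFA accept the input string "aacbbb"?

Answer: REJECT

Derivation:
initial (ε-close {0}): {0,1,2}
'a' @ 1: {}  — no active states
rest 'acbbb' ignored (set empty)
after full input: {}  (accept=1 not in)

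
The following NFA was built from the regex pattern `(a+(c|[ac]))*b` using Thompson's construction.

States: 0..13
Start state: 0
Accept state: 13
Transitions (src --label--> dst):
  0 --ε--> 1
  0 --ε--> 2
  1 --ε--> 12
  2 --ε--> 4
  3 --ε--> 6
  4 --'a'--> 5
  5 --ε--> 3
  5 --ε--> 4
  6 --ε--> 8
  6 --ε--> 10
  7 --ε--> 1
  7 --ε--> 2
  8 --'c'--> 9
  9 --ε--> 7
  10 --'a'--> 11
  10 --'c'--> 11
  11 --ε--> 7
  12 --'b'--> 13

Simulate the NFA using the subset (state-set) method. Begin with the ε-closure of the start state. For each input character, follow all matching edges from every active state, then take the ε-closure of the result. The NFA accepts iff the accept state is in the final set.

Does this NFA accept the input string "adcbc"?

Answer: REJECT

Trace:
start: ε-closure({0}) = {0,1,2,4,12}
'a' @ 1: {3,4,5,6,8,10}
'd' @ 2: {}  — no active states
rest 'cbc' ignored (set empty)
end set {} — state 13 not in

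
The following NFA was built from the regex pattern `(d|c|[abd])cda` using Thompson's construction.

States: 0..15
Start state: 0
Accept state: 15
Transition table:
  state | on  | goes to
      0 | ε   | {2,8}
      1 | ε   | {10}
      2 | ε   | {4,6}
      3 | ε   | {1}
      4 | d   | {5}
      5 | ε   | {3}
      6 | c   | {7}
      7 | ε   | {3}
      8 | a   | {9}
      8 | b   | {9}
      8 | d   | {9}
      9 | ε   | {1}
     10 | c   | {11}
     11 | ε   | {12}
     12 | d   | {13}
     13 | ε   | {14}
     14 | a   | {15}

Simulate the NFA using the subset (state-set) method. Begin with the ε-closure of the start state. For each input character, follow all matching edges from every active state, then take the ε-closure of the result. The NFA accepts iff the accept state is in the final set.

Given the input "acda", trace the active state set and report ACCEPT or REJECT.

Answer: ACCEPT

Steps:
start: ε-closure({0}) = {0,2,4,6,8}
'a' @ 1: {1,9,10}
'c' @ 2: {11,12}
'd' @ 3: {13,14}
'a' @ 4: {15}  ✓accept
end set {15} — state 15 in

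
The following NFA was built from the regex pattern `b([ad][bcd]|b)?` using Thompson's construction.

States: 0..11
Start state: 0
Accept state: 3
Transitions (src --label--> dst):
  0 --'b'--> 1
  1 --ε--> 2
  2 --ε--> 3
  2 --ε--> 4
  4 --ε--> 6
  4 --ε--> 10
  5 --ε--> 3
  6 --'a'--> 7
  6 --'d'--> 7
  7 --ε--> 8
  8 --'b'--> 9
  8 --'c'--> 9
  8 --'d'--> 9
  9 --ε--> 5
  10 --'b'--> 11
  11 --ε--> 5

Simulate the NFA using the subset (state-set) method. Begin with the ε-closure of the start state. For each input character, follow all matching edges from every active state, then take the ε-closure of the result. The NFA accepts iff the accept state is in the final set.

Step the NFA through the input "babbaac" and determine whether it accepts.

S₀ = ε-closure({0}) = {0}
'b' @ 1: {1,2,3,4,6,10}  ✓accept
'a' @ 2: {7,8}
'b' @ 3: {3,5,9}  ✓accept
'b' @ 4: {}  — state set empty
rest 'aac' ignored (set empty)
after full input: {}  (accept=3 not in)

Answer: REJECT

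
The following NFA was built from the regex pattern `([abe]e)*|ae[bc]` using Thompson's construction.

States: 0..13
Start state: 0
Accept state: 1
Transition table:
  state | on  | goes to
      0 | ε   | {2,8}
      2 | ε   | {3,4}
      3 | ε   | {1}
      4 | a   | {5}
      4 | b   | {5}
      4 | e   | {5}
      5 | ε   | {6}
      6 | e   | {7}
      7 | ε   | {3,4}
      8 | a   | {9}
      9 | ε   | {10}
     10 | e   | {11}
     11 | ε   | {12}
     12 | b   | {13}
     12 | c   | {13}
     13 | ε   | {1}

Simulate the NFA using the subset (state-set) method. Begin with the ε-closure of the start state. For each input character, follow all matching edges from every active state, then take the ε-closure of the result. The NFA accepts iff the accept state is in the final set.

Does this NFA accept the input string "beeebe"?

start: ε-closure({0}) = {0,1,2,3,4,8}
'b' @ 1: {5,6}
'e' @ 2: {1,3,4,7}  ✓accept
'e' @ 3: {5,6}
'e' @ 4: {1,3,4,7}  ✓accept
'b' @ 5: {5,6}
'e' @ 6: {1,3,4,7}  ✓accept
final: {1,3,4,7}; accept 1 in set

Answer: ACCEPT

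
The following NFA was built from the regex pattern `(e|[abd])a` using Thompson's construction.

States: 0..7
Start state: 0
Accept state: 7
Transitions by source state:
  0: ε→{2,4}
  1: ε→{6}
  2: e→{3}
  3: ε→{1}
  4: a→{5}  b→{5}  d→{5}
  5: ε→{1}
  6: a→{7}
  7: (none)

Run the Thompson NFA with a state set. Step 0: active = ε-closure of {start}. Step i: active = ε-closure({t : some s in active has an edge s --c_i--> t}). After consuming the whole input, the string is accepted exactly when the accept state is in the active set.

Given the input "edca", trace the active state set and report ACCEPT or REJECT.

Answer: REJECT

Derivation:
S₀ = ε-closure({0}) = {0,2,4}
'e' @ 1: {1,3,6}
'd' @ 2: {}  — no active states
rest 'ca' ignored (set empty)
final: {}; accept 7 not in set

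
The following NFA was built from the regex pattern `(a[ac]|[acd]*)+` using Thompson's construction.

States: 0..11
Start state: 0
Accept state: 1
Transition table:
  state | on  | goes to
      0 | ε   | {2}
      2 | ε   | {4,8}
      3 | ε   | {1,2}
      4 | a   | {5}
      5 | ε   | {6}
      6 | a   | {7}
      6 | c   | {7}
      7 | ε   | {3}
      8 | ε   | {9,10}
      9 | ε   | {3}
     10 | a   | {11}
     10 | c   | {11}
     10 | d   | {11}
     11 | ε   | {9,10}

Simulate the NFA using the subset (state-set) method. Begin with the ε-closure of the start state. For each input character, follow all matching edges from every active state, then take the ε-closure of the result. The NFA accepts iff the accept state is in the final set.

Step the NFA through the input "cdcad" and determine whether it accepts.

start: ε-closure({0}) = {0,1,2,3,4,8,9,10}
'c' @ 1: {1,2,3,4,8,9,10,11}  [accepting]
'd' @ 2: {1,2,3,4,8,9,10,11}  [accepting]
'c' @ 3: {1,2,3,4,8,9,10,11}  [accepting]
'a' @ 4: {1,2,3,4,5,6,8,9,10,11}  [accepting]
'd' @ 5: {1,2,3,4,8,9,10,11}  [accepting]
after full input: {1,2,3,4,8,9,10,11}  (accept=1 in)

Answer: ACCEPT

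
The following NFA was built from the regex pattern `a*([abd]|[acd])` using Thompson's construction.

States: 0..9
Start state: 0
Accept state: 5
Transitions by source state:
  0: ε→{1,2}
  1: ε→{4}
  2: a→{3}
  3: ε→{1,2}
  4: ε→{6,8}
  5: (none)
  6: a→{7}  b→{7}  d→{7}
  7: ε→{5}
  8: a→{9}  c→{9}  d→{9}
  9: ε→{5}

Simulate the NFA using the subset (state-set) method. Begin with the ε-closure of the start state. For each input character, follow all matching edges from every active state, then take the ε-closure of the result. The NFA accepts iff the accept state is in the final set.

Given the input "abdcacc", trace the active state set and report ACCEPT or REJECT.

Answer: REJECT

Derivation:
S₀ = ε-closure({0}) = {0,1,2,4,6,8}
'a' @ 1: {1,2,3,4,5,6,7,8,9}  ✓accept
'b' @ 2: {5,7}  ✓accept
'd' @ 3: {}  — no active states
rest 'cacc' ignored (set empty)
final: {}; accept 5 not in set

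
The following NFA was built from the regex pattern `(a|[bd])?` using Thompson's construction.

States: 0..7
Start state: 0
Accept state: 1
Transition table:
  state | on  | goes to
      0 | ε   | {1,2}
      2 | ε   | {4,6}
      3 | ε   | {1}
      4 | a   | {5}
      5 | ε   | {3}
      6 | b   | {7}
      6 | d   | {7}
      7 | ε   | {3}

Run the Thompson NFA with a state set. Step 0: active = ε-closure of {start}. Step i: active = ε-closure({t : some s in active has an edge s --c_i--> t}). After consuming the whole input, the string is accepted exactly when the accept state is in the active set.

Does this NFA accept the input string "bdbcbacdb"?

initial (ε-close {0}): {0,1,2,4,6}
'b' @ 1: {1,3,7}  [accepting]
'd' @ 2: {}  — dead — no transitions
rest 'bcbacdb' ignored (set empty)
end set {} — state 1 not in

Answer: REJECT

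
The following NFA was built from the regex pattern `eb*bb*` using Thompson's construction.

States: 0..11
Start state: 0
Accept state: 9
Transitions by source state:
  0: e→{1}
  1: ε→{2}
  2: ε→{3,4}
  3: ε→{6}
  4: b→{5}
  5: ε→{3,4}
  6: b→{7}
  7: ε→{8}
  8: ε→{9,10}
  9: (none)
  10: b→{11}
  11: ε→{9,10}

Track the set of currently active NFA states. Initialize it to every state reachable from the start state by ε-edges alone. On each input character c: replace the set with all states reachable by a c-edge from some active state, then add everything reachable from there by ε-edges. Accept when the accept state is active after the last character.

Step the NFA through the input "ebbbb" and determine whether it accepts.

Answer: ACCEPT

Trace:
initial (ε-close {0}): {0}
'e' @ 1: {1,2,3,4,6}
'b' @ 2: {3,4,5,6,7,8,9,10}  (accept∈set)
'b' @ 3: {3,4,5,6,7,8,9,10,11}  (accept∈set)
'b' @ 4: {3,4,5,6,7,8,9,10,11}  (accept∈set)
'b' @ 5: {3,4,5,6,7,8,9,10,11}  (accept∈set)
after full input: {3,4,5,6,7,8,9,10,11}  (accept=9 in)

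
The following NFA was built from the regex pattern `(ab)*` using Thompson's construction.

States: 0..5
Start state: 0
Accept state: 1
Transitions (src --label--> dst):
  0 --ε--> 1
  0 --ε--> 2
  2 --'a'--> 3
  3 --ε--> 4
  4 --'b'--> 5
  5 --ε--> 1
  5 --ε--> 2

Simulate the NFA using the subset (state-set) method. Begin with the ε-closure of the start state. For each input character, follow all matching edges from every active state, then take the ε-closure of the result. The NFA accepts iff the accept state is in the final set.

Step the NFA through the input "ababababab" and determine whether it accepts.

Answer: ACCEPT

Trace:
S₀ = ε-closure({0}) = {0,1,2}
'a' @ 1: {3,4}
'b' @ 2: {1,2,5}  [accepting]
'a' @ 3: {3,4}
'b' @ 4: {1,2,5}  [accepting]
'a' @ 5: {3,4}
'b' @ 6: {1,2,5}  [accepting]
'a' @ 7: {3,4}
'b' @ 8: {1,2,5}  [accepting]
'a' @ 9: {3,4}
'b' @ 10: {1,2,5}  [accepting]
final: {1,2,5}; accept 1 in set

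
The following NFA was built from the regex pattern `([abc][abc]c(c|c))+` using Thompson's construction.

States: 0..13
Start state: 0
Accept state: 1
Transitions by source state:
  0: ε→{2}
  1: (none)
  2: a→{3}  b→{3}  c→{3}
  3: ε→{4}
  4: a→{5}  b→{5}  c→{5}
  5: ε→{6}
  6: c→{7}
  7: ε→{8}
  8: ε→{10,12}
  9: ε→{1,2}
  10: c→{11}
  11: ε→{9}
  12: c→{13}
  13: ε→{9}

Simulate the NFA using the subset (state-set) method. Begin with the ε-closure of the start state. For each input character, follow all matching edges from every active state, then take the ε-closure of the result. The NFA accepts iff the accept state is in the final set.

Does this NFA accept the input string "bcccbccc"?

initial (ε-close {0}): {0,2}
'b' @ 1: {3,4}
'c' @ 2: {5,6}
'c' @ 3: {7,8,10,12}
'c' @ 4: {1,2,9,11,13}  [accepting]
'b' @ 5: {3,4}
'c' @ 6: {5,6}
'c' @ 7: {7,8,10,12}
'c' @ 8: {1,2,9,11,13}  [accepting]
after full input: {1,2,9,11,13}  (accept=1 in)

Answer: ACCEPT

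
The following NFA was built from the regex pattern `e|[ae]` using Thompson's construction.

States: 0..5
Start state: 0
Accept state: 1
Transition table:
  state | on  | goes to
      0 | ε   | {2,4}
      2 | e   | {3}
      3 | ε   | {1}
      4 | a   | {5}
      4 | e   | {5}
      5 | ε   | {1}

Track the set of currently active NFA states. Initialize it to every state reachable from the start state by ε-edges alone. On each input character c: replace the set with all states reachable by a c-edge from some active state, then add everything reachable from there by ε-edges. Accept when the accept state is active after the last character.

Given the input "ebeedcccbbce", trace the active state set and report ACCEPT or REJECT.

Answer: REJECT

Trace:
initial (ε-close {0}): {0,2,4}
'e' @ 1: {1,3,5}  (accept∈set)
'b' @ 2: {}  — no active states
rest 'eedcccbbce' ignored (set empty)
end set {} — state 1 not in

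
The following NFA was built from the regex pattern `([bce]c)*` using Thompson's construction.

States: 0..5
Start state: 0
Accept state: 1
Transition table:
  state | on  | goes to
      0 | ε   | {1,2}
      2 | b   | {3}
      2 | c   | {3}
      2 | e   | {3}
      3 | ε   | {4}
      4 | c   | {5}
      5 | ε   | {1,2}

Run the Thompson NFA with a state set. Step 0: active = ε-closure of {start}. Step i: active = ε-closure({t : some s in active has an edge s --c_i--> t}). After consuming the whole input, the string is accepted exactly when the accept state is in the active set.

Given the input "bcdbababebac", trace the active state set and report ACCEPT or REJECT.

Answer: REJECT

Trace:
S₀ = ε-closure({0}) = {0,1,2}
'b' @ 1: {3,4}
'c' @ 2: {1,2,5}  [accepting]
'd' @ 3: {}  — dead — no transitions
rest 'bababebac' ignored (set empty)
after full input: {}  (accept=1 not in)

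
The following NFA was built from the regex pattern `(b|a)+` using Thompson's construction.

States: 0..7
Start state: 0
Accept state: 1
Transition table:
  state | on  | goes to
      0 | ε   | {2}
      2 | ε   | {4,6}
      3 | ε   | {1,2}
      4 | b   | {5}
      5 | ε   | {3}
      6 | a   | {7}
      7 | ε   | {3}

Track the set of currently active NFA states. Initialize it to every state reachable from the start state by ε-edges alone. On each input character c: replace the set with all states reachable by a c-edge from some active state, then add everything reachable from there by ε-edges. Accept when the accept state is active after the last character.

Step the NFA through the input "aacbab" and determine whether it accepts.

Answer: REJECT

Trace:
S₀ = ε-closure({0}) = {0,2,4,6}
'a' @ 1: {1,2,3,4,6,7}  ✓accept
'a' @ 2: {1,2,3,4,6,7}  ✓accept
'c' @ 3: {}  — state set empty
rest 'bab' ignored (set empty)
final: {}; accept 1 not in set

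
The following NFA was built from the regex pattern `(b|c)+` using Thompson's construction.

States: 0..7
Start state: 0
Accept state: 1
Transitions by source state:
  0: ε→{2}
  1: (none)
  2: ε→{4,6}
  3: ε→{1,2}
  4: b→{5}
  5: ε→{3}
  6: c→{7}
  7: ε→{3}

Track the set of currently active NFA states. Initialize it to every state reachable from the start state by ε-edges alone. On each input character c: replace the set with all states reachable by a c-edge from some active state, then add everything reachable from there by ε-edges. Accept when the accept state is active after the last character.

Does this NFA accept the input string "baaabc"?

initial (ε-close {0}): {0,2,4,6}
'b' @ 1: {1,2,3,4,5,6}  (accept∈set)
'a' @ 2: {}  — dead — no transitions
rest 'aabc' ignored (set empty)
after full input: {}  (accept=1 not in)

Answer: REJECT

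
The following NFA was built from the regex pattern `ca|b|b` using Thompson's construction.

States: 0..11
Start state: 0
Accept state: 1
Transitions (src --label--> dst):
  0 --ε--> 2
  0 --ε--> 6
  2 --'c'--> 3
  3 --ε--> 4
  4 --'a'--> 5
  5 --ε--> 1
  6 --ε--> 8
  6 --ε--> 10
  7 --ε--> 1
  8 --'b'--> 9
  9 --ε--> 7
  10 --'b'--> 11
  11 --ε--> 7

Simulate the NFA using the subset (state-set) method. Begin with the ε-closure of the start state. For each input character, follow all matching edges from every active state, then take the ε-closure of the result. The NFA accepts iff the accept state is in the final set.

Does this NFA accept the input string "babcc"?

Answer: REJECT

Steps:
start: ε-closure({0}) = {0,2,6,8,10}
'b' @ 1: {1,7,9,11}  [accepting]
'a' @ 2: {}  — dead — no transitions
rest 'bcc' ignored (set empty)
end set {} — state 1 not in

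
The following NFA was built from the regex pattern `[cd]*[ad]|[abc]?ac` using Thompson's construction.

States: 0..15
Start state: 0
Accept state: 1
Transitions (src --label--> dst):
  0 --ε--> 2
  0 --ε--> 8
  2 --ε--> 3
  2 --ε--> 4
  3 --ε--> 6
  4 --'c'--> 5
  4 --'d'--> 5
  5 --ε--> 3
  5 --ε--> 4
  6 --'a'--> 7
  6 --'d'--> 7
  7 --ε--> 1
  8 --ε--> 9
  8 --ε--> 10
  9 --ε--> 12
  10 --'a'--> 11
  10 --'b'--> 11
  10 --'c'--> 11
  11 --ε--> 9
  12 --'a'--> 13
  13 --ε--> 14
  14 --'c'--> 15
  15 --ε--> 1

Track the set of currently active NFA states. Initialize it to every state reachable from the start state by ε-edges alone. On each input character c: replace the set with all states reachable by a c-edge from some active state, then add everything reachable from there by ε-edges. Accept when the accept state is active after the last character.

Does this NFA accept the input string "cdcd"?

Answer: ACCEPT

Trace:
start: ε-closure({0}) = {0,2,3,4,6,8,9,10,12}
'c' @ 1: {3,4,5,6,9,11,12}
'd' @ 2: {1,3,4,5,6,7}  [accepting]
'c' @ 3: {3,4,5,6}
'd' @ 4: {1,3,4,5,6,7}  [accepting]
end set {1,3,4,5,6,7} — state 1 in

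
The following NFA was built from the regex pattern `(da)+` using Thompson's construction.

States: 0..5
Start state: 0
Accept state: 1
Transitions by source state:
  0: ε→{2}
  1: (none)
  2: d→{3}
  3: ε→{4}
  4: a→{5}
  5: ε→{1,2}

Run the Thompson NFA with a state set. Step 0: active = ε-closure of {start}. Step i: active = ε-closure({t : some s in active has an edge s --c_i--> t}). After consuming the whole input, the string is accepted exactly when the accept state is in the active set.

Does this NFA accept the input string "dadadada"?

start: ε-closure({0}) = {0,2}
'd' @ 1: {3,4}
'a' @ 2: {1,2,5}  [accepting]
'd' @ 3: {3,4}
'a' @ 4: {1,2,5}  [accepting]
'd' @ 5: {3,4}
'a' @ 6: {1,2,5}  [accepting]
'd' @ 7: {3,4}
'a' @ 8: {1,2,5}  [accepting]
final: {1,2,5}; accept 1 in set

Answer: ACCEPT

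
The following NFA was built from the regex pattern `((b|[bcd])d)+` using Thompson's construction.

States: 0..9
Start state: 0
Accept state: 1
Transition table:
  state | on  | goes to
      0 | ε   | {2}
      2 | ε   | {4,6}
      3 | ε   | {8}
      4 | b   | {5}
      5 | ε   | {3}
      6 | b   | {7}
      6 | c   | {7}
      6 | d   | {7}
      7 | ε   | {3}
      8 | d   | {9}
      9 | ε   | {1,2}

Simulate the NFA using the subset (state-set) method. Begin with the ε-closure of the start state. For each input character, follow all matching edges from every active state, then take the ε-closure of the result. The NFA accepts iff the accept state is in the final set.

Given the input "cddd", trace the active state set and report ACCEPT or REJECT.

Answer: ACCEPT

Trace:
S₀ = ε-closure({0}) = {0,2,4,6}
'c' @ 1: {3,7,8}
'd' @ 2: {1,2,4,6,9}  (accept∈set)
'd' @ 3: {3,7,8}
'd' @ 4: {1,2,4,6,9}  (accept∈set)
final: {1,2,4,6,9}; accept 1 in set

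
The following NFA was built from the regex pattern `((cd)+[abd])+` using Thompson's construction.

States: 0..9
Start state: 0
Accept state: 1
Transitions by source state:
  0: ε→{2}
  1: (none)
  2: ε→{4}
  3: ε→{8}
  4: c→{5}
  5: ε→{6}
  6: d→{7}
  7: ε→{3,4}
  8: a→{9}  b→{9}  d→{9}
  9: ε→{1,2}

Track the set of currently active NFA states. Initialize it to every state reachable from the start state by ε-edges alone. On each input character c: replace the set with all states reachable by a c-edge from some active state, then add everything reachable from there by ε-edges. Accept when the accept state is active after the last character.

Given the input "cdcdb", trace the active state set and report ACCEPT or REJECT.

Answer: ACCEPT

Trace:
S₀ = ε-closure({0}) = {0,2,4}
'c' @ 1: {5,6}
'd' @ 2: {3,4,7,8}
'c' @ 3: {5,6}
'd' @ 4: {3,4,7,8}
'b' @ 5: {1,2,4,9}  ✓accept
end set {1,2,4,9} — state 1 in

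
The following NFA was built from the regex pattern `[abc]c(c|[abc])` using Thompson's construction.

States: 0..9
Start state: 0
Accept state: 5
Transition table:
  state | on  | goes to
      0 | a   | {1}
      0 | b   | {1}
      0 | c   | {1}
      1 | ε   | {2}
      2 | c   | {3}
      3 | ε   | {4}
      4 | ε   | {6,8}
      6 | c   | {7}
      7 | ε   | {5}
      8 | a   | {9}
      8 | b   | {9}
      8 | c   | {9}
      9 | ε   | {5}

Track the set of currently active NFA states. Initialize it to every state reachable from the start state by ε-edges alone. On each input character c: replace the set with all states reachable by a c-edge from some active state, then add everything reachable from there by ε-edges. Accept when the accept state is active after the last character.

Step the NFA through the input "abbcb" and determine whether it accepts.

start: ε-closure({0}) = {0}
'a' @ 1: {1,2}
'b' @ 2: {}  — no active states
rest 'bcb' ignored (set empty)
after full input: {}  (accept=5 not in)

Answer: REJECT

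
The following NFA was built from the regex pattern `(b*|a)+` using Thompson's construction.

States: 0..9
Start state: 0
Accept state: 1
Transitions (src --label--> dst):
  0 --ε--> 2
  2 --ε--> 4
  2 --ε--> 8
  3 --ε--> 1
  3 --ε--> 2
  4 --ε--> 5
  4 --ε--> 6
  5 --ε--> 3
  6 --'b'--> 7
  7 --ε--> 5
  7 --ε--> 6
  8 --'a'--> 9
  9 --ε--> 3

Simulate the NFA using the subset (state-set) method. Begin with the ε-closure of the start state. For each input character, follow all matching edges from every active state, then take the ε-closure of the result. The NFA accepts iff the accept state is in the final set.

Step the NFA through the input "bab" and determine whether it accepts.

Answer: ACCEPT

Derivation:
start: ε-closure({0}) = {0,1,2,3,4,5,6,8}
'b' @ 1: {1,2,3,4,5,6,7,8}  (accept∈set)
'a' @ 2: {1,2,3,4,5,6,8,9}  (accept∈set)
'b' @ 3: {1,2,3,4,5,6,7,8}  (accept∈set)
after full input: {1,2,3,4,5,6,7,8}  (accept=1 in)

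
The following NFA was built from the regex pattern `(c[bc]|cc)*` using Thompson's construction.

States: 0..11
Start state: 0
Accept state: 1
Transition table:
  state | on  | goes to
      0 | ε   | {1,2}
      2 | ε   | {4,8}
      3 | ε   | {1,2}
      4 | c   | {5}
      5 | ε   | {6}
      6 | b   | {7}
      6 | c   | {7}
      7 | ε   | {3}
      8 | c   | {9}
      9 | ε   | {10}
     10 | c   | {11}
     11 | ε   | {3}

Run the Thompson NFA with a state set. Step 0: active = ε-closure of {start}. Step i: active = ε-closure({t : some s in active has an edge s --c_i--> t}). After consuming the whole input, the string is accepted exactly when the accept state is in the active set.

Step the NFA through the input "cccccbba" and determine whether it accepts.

Answer: REJECT

Trace:
initial (ε-close {0}): {0,1,2,4,8}
'c' @ 1: {5,6,9,10}
'c' @ 2: {1,2,3,4,7,8,11}  (accept∈set)
'c' @ 3: {5,6,9,10}
'c' @ 4: {1,2,3,4,7,8,11}  (accept∈set)
'c' @ 5: {5,6,9,10}
'b' @ 6: {1,2,3,4,7,8}  (accept∈set)
'b' @ 7: {}  — state set empty
rest 'a' ignored (set empty)
after full input: {}  (accept=1 not in)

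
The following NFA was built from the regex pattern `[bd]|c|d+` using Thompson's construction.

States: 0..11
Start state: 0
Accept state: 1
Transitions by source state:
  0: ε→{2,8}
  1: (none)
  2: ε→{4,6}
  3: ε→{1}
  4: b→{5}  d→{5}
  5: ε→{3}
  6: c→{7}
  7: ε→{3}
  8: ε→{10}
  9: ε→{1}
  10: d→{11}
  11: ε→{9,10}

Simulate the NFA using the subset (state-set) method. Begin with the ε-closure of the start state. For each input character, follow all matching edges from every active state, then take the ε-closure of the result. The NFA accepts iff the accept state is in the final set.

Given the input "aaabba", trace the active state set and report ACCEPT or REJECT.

S₀ = ε-closure({0}) = {0,2,4,6,8,10}
'a' @ 1: {}  — state set empty
rest 'aabba' ignored (set empty)
end set {} — state 1 not in

Answer: REJECT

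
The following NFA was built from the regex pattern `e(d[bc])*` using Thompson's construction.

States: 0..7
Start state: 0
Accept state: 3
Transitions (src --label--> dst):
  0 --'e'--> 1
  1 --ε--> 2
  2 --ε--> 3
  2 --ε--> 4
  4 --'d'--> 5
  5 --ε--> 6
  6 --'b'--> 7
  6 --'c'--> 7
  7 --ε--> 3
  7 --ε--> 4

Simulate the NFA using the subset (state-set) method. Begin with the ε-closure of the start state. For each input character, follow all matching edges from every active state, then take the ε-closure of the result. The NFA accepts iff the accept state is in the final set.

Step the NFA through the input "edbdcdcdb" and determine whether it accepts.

Answer: ACCEPT

Trace:
initial (ε-close {0}): {0}
'e' @ 1: {1,2,3,4}  ✓accept
'd' @ 2: {5,6}
'b' @ 3: {3,4,7}  ✓accept
'd' @ 4: {5,6}
'c' @ 5: {3,4,7}  ✓accept
'd' @ 6: {5,6}
'c' @ 7: {3,4,7}  ✓accept
'd' @ 8: {5,6}
'b' @ 9: {3,4,7}  ✓accept
final: {3,4,7}; accept 3 in set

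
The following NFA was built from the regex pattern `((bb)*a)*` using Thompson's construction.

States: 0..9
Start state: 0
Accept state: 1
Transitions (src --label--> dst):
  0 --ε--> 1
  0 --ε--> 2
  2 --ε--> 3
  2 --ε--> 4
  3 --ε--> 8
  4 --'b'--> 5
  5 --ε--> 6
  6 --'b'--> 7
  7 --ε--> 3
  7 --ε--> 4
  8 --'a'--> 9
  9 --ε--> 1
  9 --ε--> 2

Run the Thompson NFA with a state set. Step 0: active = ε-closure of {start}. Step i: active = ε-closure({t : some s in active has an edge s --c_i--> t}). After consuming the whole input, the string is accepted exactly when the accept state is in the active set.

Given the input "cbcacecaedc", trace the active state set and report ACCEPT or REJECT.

Answer: REJECT

Steps:
start: ε-closure({0}) = {0,1,2,3,4,8}
'c' @ 1: {}  — dead — no transitions
rest 'bcacecaedc' ignored (set empty)
end set {} — state 1 not in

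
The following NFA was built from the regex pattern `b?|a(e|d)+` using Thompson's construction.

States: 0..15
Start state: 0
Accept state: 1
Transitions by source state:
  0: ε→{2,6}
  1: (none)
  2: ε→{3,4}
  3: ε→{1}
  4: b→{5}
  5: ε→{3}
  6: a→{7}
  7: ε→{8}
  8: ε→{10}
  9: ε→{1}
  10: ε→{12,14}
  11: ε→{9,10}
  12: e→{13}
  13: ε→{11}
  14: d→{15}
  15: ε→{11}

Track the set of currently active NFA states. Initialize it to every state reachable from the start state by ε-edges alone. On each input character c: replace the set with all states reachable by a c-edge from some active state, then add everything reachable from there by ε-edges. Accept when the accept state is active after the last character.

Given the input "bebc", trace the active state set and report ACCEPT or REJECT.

S₀ = ε-closure({0}) = {0,1,2,3,4,6}
'b' @ 1: {1,3,5}  (accept∈set)
'e' @ 2: {}  — dead — no transitions
rest 'bc' ignored (set empty)
after full input: {}  (accept=1 not in)

Answer: REJECT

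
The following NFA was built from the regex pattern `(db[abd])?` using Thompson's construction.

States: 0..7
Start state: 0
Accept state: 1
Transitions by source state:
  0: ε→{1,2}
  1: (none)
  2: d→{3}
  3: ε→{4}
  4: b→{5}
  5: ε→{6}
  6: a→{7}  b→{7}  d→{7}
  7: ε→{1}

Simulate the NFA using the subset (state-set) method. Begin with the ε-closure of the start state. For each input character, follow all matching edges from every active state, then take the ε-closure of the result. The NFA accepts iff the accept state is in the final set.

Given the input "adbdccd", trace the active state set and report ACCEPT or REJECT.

Answer: REJECT

Derivation:
S₀ = ε-closure({0}) = {0,1,2}
'a' @ 1: {}  — state set empty
rest 'dbdccd' ignored (set empty)
end set {} — state 1 not in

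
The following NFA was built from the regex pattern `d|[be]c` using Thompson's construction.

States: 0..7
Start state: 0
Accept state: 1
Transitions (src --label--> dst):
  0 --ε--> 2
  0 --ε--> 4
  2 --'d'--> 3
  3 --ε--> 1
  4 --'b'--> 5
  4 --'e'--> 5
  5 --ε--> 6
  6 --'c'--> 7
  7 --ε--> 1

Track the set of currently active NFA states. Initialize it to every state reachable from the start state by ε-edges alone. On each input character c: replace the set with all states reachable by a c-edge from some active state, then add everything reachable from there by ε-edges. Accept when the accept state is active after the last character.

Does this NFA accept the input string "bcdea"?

S₀ = ε-closure({0}) = {0,2,4}
'b' @ 1: {5,6}
'c' @ 2: {1,7}  ✓accept
'd' @ 3: {}  — state set empty
rest 'ea' ignored (set empty)
after full input: {}  (accept=1 not in)

Answer: REJECT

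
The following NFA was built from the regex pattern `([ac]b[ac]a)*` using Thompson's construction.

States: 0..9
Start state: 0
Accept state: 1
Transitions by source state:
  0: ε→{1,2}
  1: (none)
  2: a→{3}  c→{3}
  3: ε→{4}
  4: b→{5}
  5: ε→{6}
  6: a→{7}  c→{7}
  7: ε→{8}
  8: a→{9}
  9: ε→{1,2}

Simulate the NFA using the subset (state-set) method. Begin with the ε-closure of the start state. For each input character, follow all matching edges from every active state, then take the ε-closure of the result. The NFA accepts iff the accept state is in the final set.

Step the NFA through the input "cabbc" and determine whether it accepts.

start: ε-closure({0}) = {0,1,2}
'c' @ 1: {3,4}
'a' @ 2: {}  — state set empty
rest 'bbc' ignored (set empty)
after full input: {}  (accept=1 not in)

Answer: REJECT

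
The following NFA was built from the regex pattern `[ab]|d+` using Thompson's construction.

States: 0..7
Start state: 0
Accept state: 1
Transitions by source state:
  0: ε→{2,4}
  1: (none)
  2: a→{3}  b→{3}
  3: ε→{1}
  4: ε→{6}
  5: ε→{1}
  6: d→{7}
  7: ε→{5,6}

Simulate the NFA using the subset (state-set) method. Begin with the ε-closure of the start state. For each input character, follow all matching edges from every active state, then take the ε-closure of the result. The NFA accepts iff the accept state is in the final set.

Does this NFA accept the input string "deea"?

Answer: REJECT

Derivation:
start: ε-closure({0}) = {0,2,4,6}
'd' @ 1: {1,5,6,7}  (accept∈set)
'e' @ 2: {}  — dead — no transitions
rest 'ea' ignored (set empty)
final: {}; accept 1 not in set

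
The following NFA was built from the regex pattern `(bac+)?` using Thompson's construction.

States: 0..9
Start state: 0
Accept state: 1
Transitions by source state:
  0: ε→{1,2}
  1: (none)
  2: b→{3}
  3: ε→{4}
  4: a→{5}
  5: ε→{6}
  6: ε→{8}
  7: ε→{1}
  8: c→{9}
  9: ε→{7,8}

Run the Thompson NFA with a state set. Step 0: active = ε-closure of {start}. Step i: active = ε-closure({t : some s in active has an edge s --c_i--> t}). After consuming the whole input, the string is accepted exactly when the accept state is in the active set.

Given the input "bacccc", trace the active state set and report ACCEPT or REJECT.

initial (ε-close {0}): {0,1,2}
'b' @ 1: {3,4}
'a' @ 2: {5,6,8}
'c' @ 3: {1,7,8,9}  ✓accept
'c' @ 4: {1,7,8,9}  ✓accept
'c' @ 5: {1,7,8,9}  ✓accept
'c' @ 6: {1,7,8,9}  ✓accept
final: {1,7,8,9}; accept 1 in set

Answer: ACCEPT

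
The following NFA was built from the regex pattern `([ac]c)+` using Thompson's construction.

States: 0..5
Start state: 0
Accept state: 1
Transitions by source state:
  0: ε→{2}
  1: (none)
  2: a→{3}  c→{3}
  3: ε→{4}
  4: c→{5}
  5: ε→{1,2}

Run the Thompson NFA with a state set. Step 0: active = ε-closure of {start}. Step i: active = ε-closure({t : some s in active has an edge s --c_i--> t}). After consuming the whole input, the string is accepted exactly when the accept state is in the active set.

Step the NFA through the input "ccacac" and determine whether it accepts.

S₀ = ε-closure({0}) = {0,2}
'c' @ 1: {3,4}
'c' @ 2: {1,2,5}  ✓accept
'a' @ 3: {3,4}
'c' @ 4: {1,2,5}  ✓accept
'a' @ 5: {3,4}
'c' @ 6: {1,2,5}  ✓accept
final: {1,2,5}; accept 1 in set

Answer: ACCEPT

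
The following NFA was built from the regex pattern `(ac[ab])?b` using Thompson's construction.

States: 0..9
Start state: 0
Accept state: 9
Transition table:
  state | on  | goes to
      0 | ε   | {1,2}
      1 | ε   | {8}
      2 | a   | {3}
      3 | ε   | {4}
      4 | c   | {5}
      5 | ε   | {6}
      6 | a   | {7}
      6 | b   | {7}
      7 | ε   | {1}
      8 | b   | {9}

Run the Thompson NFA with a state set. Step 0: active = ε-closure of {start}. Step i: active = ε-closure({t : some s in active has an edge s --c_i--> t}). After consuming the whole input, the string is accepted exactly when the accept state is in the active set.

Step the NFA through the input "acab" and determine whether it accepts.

start: ε-closure({0}) = {0,1,2,8}
'a' @ 1: {3,4}
'c' @ 2: {5,6}
'a' @ 3: {1,7,8}
'b' @ 4: {9}  [accepting]
final: {9}; accept 9 in set

Answer: ACCEPT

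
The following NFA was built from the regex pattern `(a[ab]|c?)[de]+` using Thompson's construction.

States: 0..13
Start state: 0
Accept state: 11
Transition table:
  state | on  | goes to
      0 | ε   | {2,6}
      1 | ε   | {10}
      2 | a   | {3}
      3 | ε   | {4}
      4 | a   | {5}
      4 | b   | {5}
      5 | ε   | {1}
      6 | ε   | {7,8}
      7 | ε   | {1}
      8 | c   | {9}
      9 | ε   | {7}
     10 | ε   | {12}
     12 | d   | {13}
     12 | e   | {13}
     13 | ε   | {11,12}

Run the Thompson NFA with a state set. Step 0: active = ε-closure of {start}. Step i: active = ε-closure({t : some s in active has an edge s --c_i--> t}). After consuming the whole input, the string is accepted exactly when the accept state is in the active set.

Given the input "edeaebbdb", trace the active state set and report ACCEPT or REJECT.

Answer: REJECT

Derivation:
initial (ε-close {0}): {0,1,2,6,7,8,10,12}
'e' @ 1: {11,12,13}  ✓accept
'd' @ 2: {11,12,13}  ✓accept
'e' @ 3: {11,12,13}  ✓accept
'a' @ 4: {}  — state set empty
rest 'ebbdb' ignored (set empty)
final: {}; accept 11 not in set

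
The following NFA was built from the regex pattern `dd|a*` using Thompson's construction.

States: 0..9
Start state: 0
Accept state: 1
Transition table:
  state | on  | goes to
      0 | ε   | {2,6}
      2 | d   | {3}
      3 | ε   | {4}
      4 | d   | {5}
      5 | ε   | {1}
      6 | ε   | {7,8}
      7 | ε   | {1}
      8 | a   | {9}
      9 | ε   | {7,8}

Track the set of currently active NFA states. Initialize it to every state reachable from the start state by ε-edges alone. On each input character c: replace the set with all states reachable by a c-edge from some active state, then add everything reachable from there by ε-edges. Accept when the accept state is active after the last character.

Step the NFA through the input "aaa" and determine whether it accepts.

S₀ = ε-closure({0}) = {0,1,2,6,7,8}
'a' @ 1: {1,7,8,9}  [accepting]
'a' @ 2: {1,7,8,9}  [accepting]
'a' @ 3: {1,7,8,9}  [accepting]
after full input: {1,7,8,9}  (accept=1 in)

Answer: ACCEPT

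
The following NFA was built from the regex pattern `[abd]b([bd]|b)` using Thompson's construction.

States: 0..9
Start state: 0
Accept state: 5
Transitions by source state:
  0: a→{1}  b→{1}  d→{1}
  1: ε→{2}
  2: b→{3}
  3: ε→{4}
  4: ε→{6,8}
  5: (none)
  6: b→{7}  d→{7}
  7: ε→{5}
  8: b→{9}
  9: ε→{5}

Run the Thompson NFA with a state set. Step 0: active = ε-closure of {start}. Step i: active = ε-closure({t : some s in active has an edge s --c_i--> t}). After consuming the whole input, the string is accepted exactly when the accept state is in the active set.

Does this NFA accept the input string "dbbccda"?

initial (ε-close {0}): {0}
'd' @ 1: {1,2}
'b' @ 2: {3,4,6,8}
'b' @ 3: {5,7,9}  [accepting]
'c' @ 4: {}  — state set empty
rest 'cda' ignored (set empty)
end set {} — state 5 not in

Answer: REJECT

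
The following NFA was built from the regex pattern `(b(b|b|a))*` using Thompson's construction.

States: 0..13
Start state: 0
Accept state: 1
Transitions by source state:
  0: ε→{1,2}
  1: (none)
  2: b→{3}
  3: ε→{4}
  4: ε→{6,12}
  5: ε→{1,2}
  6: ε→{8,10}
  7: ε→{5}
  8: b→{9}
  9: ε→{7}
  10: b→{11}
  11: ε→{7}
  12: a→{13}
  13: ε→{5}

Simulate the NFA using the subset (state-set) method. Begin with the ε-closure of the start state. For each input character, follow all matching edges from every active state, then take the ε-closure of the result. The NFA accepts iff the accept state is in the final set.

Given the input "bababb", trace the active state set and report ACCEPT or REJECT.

start: ε-closure({0}) = {0,1,2}
'b' @ 1: {3,4,6,8,10,12}
'a' @ 2: {1,2,5,13}  ✓accept
'b' @ 3: {3,4,6,8,10,12}
'a' @ 4: {1,2,5,13}  ✓accept
'b' @ 5: {3,4,6,8,10,12}
'b' @ 6: {1,2,5,7,9,11}  ✓accept
final: {1,2,5,7,9,11}; accept 1 in set

Answer: ACCEPT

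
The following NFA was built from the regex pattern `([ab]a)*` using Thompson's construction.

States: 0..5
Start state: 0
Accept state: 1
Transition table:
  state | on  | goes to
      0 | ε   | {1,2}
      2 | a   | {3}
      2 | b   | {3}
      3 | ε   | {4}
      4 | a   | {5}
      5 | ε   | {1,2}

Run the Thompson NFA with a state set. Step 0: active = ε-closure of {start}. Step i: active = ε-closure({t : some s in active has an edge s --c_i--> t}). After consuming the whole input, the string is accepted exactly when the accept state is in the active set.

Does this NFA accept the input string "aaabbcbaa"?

S₀ = ε-closure({0}) = {0,1,2}
'a' @ 1: {3,4}
'a' @ 2: {1,2,5}  ✓accept
'a' @ 3: {3,4}
'b' @ 4: {}  — no active states
rest 'bcbaa' ignored (set empty)
after full input: {}  (accept=1 not in)

Answer: REJECT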